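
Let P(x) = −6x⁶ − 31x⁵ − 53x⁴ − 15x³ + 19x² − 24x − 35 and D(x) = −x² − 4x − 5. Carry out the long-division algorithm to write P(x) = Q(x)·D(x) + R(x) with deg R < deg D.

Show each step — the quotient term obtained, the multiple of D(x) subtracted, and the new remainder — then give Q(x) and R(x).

Q(x) = 6x⁴ + 7x³ − 5x² + 6; R(x) = −5

Step 1: lead(−6x⁶ − 31x⁵ − 53x⁴ − 15x³ + 19x² − 24x − 35) ÷ lead(D) = −6x⁶ ÷ −x² = 6x⁴. Subtract (6x⁴)·D = −6x⁶ − 24x⁵ − 30x⁴. Remainder: −7x⁵ − 23x⁴ − 15x³ + 19x² − 24x − 35.
Step 2: lead(−7x⁵ − 23x⁴ − 15x³ + 19x² − 24x − 35) ÷ lead(D) = −7x⁵ ÷ −x² = 7x³. Subtract (7x³)·D = −7x⁵ − 28x⁴ − 35x³. Remainder: 5x⁴ + 20x³ + 19x² − 24x − 35.
Step 3: lead(5x⁴ + 20x³ + 19x² − 24x − 35) ÷ lead(D) = 5x⁴ ÷ −x² = −5x². Subtract (−5x²)·D = 5x⁴ + 20x³ + 25x². Remainder: −6x² − 24x − 35.
Step 4: lead(−6x² − 24x − 35) ÷ lead(D) = −6x² ÷ −x² = 6. Subtract (6)·D = −6x² − 24x − 30. Remainder: −5.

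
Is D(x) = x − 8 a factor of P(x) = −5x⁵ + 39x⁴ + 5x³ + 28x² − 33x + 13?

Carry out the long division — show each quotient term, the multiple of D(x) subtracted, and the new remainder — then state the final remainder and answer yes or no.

R(x) = 5, so D(x) is not a factor of P(x). no

Step 1: lead(−5x⁵ + 39x⁴ + 5x³ + 28x² − 33x + 13) ÷ lead(D) = −5x⁵ ÷ x = −5x⁴. Subtract (−5x⁴)·D = −5x⁵ + 40x⁴. Remainder: −x⁴ + 5x³ + 28x² − 33x + 13.
Step 2: lead(−x⁴ + 5x³ + 28x² − 33x + 13) ÷ lead(D) = −x⁴ ÷ x = −x³. Subtract (−x³)·D = −x⁴ + 8x³. Remainder: −3x³ + 28x² − 33x + 13.
Step 3: lead(−3x³ + 28x² − 33x + 13) ÷ lead(D) = −3x³ ÷ x = −3x². Subtract (−3x²)·D = −3x³ + 24x². Remainder: 4x² − 33x + 13.
Step 4: lead(4x² − 33x + 13) ÷ lead(D) = 4x² ÷ x = 4x. Subtract (4x)·D = 4x² − 32x. Remainder: −x + 13.
Step 5: lead(−x + 13) ÷ lead(D) = −x ÷ x = −1. Subtract (−1)·D = −x + 8. Remainder: 5.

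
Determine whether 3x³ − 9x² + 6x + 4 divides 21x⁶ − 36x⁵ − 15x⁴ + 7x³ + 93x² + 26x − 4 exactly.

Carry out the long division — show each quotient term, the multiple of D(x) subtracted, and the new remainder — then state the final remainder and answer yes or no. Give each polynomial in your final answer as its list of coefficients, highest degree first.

R = [0], so D(x) is a factor of P(x). yes

Step 1: lead(21x⁶ − 36x⁵ − 15x⁴ + 7x³ + 93x² + 26x − 4) ÷ lead(D) = 21x⁶ ÷ 3x³ = 7x³. Subtract (7x³)·D = 21x⁶ − 63x⁵ + 42x⁴ + 28x³. Remainder: 27x⁵ − 57x⁴ − 21x³ + 93x² + 26x − 4.
Step 2: lead(27x⁵ − 57x⁴ − 21x³ + 93x² + 26x − 4) ÷ lead(D) = 27x⁵ ÷ 3x³ = 9x². Subtract (9x²)·D = 27x⁵ − 81x⁴ + 54x³ + 36x². Remainder: 24x⁴ − 75x³ + 57x² + 26x − 4.
Step 3: lead(24x⁴ − 75x³ + 57x² + 26x − 4) ÷ lead(D) = 24x⁴ ÷ 3x³ = 8x. Subtract (8x)·D = 24x⁴ − 72x³ + 48x² + 32x. Remainder: −3x³ + 9x² − 6x − 4.
Step 4: lead(−3x³ + 9x² − 6x − 4) ÷ lead(D) = −3x³ ÷ 3x³ = −1. Subtract (−1)·D = −3x³ + 9x² − 6x − 4. Remainder: 0.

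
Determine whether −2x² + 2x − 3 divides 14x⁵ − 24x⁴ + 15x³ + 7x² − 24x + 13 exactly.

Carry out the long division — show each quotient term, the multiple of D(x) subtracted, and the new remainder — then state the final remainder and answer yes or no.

R(x) = 6x + 4, so D(x) is not a factor of P(x). no

Step 1: lead(14x⁵ − 24x⁴ + 15x³ + 7x² − 24x + 13) ÷ lead(D) = 14x⁵ ÷ −2x² = −7x³. Subtract (−7x³)·D = 14x⁵ − 14x⁴ + 21x³. Remainder: −10x⁴ − 6x³ + 7x² − 24x + 13.
Step 2: lead(−10x⁴ − 6x³ + 7x² − 24x + 13) ÷ lead(D) = −10x⁴ ÷ −2x² = 5x². Subtract (5x²)·D = −10x⁴ + 10x³ − 15x². Remainder: −16x³ + 22x² − 24x + 13.
Step 3: lead(−16x³ + 22x² − 24x + 13) ÷ lead(D) = −16x³ ÷ −2x² = 8x. Subtract (8x)·D = −16x³ + 16x² − 24x. Remainder: 6x² + 13.
Step 4: lead(6x² + 13) ÷ lead(D) = 6x² ÷ −2x² = −3. Subtract (−3)·D = 6x² − 6x + 9. Remainder: 6x + 4.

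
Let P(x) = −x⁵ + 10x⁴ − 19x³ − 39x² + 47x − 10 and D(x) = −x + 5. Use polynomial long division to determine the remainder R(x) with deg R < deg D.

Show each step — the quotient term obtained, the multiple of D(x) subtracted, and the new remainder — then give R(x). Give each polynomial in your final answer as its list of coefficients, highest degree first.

R = [0]

Step 1: lead(−x⁵ + 10x⁴ − 19x³ − 39x² + 47x − 10) ÷ lead(D) = −x⁵ ÷ −x = x⁴. Subtract (x⁴)·D = −x⁵ + 5x⁴. Remainder: 5x⁴ − 19x³ − 39x² + 47x − 10.
Step 2: lead(5x⁴ − 19x³ − 39x² + 47x − 10) ÷ lead(D) = 5x⁴ ÷ −x = −5x³. Subtract (−5x³)·D = 5x⁴ − 25x³. Remainder: 6x³ − 39x² + 47x − 10.
Step 3: lead(6x³ − 39x² + 47x − 10) ÷ lead(D) = 6x³ ÷ −x = −6x². Subtract (−6x²)·D = 6x³ − 30x². Remainder: −9x² + 47x − 10.
Step 4: lead(−9x² + 47x − 10) ÷ lead(D) = −9x² ÷ −x = 9x. Subtract (9x)·D = −9x² + 45x. Remainder: 2x − 10.
Step 5: lead(2x − 10) ÷ lead(D) = 2x ÷ −x = −2. Subtract (−2)·D = 2x − 10. Remainder: 0.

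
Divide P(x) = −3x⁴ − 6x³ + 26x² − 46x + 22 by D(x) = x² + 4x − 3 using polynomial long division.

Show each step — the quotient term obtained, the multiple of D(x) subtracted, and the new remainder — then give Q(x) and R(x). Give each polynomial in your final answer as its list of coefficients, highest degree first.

Step 1: lead(−3x⁴ − 6x³ + 26x² − 46x + 22) ÷ lead(D) = −3x⁴ ÷ x² = −3x². Subtract (−3x²)·D = −3x⁴ − 12x³ + 9x². Remainder: 6x³ + 17x² − 46x + 22.
Step 2: lead(6x³ + 17x² − 46x + 22) ÷ lead(D) = 6x³ ÷ x² = 6x. Subtract (6x)·D = 6x³ + 24x² − 18x. Remainder: −7x² − 28x + 22.
Step 3: lead(−7x² − 28x + 22) ÷ lead(D) = −7x² ÷ x² = −7. Subtract (−7)·D = −7x² − 28x + 21. Remainder: 1.

Q = [-3, 6, -7]; R = [1]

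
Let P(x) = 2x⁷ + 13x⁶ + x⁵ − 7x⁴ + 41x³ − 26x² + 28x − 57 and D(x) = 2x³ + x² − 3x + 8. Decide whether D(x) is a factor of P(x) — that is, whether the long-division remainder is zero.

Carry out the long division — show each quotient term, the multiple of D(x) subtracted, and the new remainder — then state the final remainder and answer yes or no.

R(x) = −6x² − 6x − 9, so D(x) is not a factor of P(x). no

Step 1: lead(2x⁷ + 13x⁶ + x⁵ − 7x⁴ + 41x³ − 26x² + 28x − 57) ÷ lead(D) = 2x⁷ ÷ 2x³ = x⁴. Subtract (x⁴)·D = 2x⁷ + x⁶ − 3x⁵ + 8x⁴. Remainder: 12x⁶ + 4x⁵ − 15x⁴ + 41x³ − 26x² + 28x − 57.
Step 2: lead(12x⁶ + 4x⁵ − 15x⁴ + 41x³ − 26x² + 28x − 57) ÷ lead(D) = 12x⁶ ÷ 2x³ = 6x³. Subtract (6x³)·D = 12x⁶ + 6x⁵ − 18x⁴ + 48x³. Remainder: −2x⁵ + 3x⁴ − 7x³ − 26x² + 28x − 57.
Step 3: lead(−2x⁵ + 3x⁴ − 7x³ − 26x² + 28x − 57) ÷ lead(D) = −2x⁵ ÷ 2x³ = −x². Subtract (−x²)·D = −2x⁵ − x⁴ + 3x³ − 8x². Remainder: 4x⁴ − 10x³ − 18x² + 28x − 57.
Step 4: lead(4x⁴ − 10x³ − 18x² + 28x − 57) ÷ lead(D) = 4x⁴ ÷ 2x³ = 2x. Subtract (2x)·D = 4x⁴ + 2x³ − 6x² + 16x. Remainder: −12x³ − 12x² + 12x − 57.
Step 5: lead(−12x³ − 12x² + 12x − 57) ÷ lead(D) = −12x³ ÷ 2x³ = −6. Subtract (−6)·D = −12x³ − 6x² + 18x − 48. Remainder: −6x² − 6x − 9.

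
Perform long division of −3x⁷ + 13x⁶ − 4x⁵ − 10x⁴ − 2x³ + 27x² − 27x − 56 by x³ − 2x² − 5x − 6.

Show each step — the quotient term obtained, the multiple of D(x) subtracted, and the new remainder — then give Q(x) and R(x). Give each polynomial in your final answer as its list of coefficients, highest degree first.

Q = [-3, 7, -5, -3, 9]; R = [-2]

Step 1: lead(−3x⁷ + 13x⁶ − 4x⁵ − 10x⁴ − 2x³ + 27x² − 27x − 56) ÷ lead(D) = −3x⁷ ÷ x³ = −3x⁴. Subtract (−3x⁴)·D = −3x⁷ + 6x⁶ + 15x⁵ + 18x⁴. Remainder: 7x⁶ − 19x⁵ − 28x⁴ − 2x³ + 27x² − 27x − 56.
Step 2: lead(7x⁶ − 19x⁵ − 28x⁴ − 2x³ + 27x² − 27x − 56) ÷ lead(D) = 7x⁶ ÷ x³ = 7x³. Subtract (7x³)·D = 7x⁶ − 14x⁵ − 35x⁴ − 42x³. Remainder: −5x⁵ + 7x⁴ + 40x³ + 27x² − 27x − 56.
Step 3: lead(−5x⁵ + 7x⁴ + 40x³ + 27x² − 27x − 56) ÷ lead(D) = −5x⁵ ÷ x³ = −5x². Subtract (−5x²)·D = −5x⁵ + 10x⁴ + 25x³ + 30x². Remainder: −3x⁴ + 15x³ − 3x² − 27x − 56.
Step 4: lead(−3x⁴ + 15x³ − 3x² − 27x − 56) ÷ lead(D) = −3x⁴ ÷ x³ = −3x. Subtract (−3x)·D = −3x⁴ + 6x³ + 15x² + 18x. Remainder: 9x³ − 18x² − 45x − 56.
Step 5: lead(9x³ − 18x² − 45x − 56) ÷ lead(D) = 9x³ ÷ x³ = 9. Subtract (9)·D = 9x³ − 18x² − 45x − 54. Remainder: −2.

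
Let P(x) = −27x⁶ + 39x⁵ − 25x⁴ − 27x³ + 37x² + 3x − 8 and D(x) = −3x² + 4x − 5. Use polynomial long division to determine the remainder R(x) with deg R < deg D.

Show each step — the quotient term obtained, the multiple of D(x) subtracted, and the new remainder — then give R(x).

Step 1: lead(−27x⁶ + 39x⁵ − 25x⁴ − 27x³ + 37x² + 3x − 8) ÷ lead(D) = −27x⁶ ÷ −3x² = 9x⁴. Subtract (9x⁴)·D = −27x⁶ + 36x⁵ − 45x⁴. Remainder: 3x⁵ + 20x⁴ − 27x³ + 37x² + 3x − 8.
Step 2: lead(3x⁵ + 20x⁴ − 27x³ + 37x² + 3x − 8) ÷ lead(D) = 3x⁵ ÷ −3x² = −x³. Subtract (−x³)·D = 3x⁵ − 4x⁴ + 5x³. Remainder: 24x⁴ − 32x³ + 37x² + 3x − 8.
Step 3: lead(24x⁴ − 32x³ + 37x² + 3x − 8) ÷ lead(D) = 24x⁴ ÷ −3x² = −8x². Subtract (−8x²)·D = 24x⁴ − 32x³ + 40x². Remainder: −3x² + 3x − 8.
Step 4: lead(−3x² + 3x − 8) ÷ lead(D) = −3x² ÷ −3x² = 1. Subtract (1)·D = −3x² + 4x − 5. Remainder: −x − 3.

R(x) = −x − 3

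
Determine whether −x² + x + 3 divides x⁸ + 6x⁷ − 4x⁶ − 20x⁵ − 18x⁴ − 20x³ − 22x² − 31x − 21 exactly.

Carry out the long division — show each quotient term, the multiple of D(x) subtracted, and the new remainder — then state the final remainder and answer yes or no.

R(x) = 0, so D(x) is a factor of P(x). yes

Step 1: lead(x⁸ + 6x⁷ − 4x⁶ − 20x⁵ − 18x⁴ − 20x³ − 22x² − 31x − 21) ÷ lead(D) = x⁸ ÷ −x² = −x⁶. Subtract (−x⁶)·D = x⁸ − x⁷ − 3x⁶. Remainder: 7x⁷ − x⁶ − 20x⁵ − 18x⁴ − 20x³ − 22x² − 31x − 21.
Step 2: lead(7x⁷ − x⁶ − 20x⁵ − 18x⁴ − 20x³ − 22x² − 31x − 21) ÷ lead(D) = 7x⁷ ÷ −x² = −7x⁵. Subtract (−7x⁵)·D = 7x⁷ − 7x⁶ − 21x⁵. Remainder: 6x⁶ + x⁵ − 18x⁴ − 20x³ − 22x² − 31x − 21.
Step 3: lead(6x⁶ + x⁵ − 18x⁴ − 20x³ − 22x² − 31x − 21) ÷ lead(D) = 6x⁶ ÷ −x² = −6x⁴. Subtract (−6x⁴)·D = 6x⁶ − 6x⁵ − 18x⁴. Remainder: 7x⁵ − 20x³ − 22x² − 31x − 21.
Step 4: lead(7x⁵ − 20x³ − 22x² − 31x − 21) ÷ lead(D) = 7x⁵ ÷ −x² = −7x³. Subtract (−7x³)·D = 7x⁵ − 7x⁴ − 21x³. Remainder: 7x⁴ + x³ − 22x² − 31x − 21.
Step 5: lead(7x⁴ + x³ − 22x² − 31x − 21) ÷ lead(D) = 7x⁴ ÷ −x² = −7x². Subtract (−7x²)·D = 7x⁴ − 7x³ − 21x². Remainder: 8x³ − x² − 31x − 21.
Step 6: lead(8x³ − x² − 31x − 21) ÷ lead(D) = 8x³ ÷ −x² = −8x. Subtract (−8x)·D = 8x³ − 8x² − 24x. Remainder: 7x² − 7x − 21.
Step 7: lead(7x² − 7x − 21) ÷ lead(D) = 7x² ÷ −x² = −7. Subtract (−7)·D = 7x² − 7x − 21. Remainder: 0.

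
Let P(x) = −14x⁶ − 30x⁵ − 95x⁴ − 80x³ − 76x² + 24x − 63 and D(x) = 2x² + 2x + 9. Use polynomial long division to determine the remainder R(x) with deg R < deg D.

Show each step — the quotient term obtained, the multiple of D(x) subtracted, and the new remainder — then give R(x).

R(x) = −9

Step 1: lead(−14x⁶ − 30x⁵ − 95x⁴ − 80x³ − 76x² + 24x − 63) ÷ lead(D) = −14x⁶ ÷ 2x² = −7x⁴. Subtract (−7x⁴)·D = −14x⁶ − 14x⁵ − 63x⁴. Remainder: −16x⁵ − 32x⁴ − 80x³ − 76x² + 24x − 63.
Step 2: lead(−16x⁵ − 32x⁴ − 80x³ − 76x² + 24x − 63) ÷ lead(D) = −16x⁵ ÷ 2x² = −8x³. Subtract (−8x³)·D = −16x⁵ − 16x⁴ − 72x³. Remainder: −16x⁴ − 8x³ − 76x² + 24x − 63.
Step 3: lead(−16x⁴ − 8x³ − 76x² + 24x − 63) ÷ lead(D) = −16x⁴ ÷ 2x² = −8x². Subtract (−8x²)·D = −16x⁴ − 16x³ − 72x². Remainder: 8x³ − 4x² + 24x − 63.
Step 4: lead(8x³ − 4x² + 24x − 63) ÷ lead(D) = 8x³ ÷ 2x² = 4x. Subtract (4x)·D = 8x³ + 8x² + 36x. Remainder: −12x² − 12x − 63.
Step 5: lead(−12x² − 12x − 63) ÷ lead(D) = −12x² ÷ 2x² = −6. Subtract (−6)·D = −12x² − 12x − 54. Remainder: −9.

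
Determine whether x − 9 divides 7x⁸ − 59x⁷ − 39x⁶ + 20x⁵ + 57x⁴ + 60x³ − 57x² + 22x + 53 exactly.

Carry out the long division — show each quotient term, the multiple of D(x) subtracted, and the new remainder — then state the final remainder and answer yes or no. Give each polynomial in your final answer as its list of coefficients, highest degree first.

R = [8], so D(x) is not a factor of P(x). no

Step 1: lead(7x⁸ − 59x⁷ − 39x⁶ + 20x⁵ + 57x⁴ + 60x³ − 57x² + 22x + 53) ÷ lead(D) = 7x⁸ ÷ x = 7x⁷. Subtract (7x⁷)·D = 7x⁸ − 63x⁷. Remainder: 4x⁷ − 39x⁶ + 20x⁵ + 57x⁴ + 60x³ − 57x² + 22x + 53.
Step 2: lead(4x⁷ − 39x⁶ + 20x⁵ + 57x⁴ + 60x³ − 57x² + 22x + 53) ÷ lead(D) = 4x⁷ ÷ x = 4x⁶. Subtract (4x⁶)·D = 4x⁷ − 36x⁶. Remainder: −3x⁶ + 20x⁵ + 57x⁴ + 60x³ − 57x² + 22x + 53.
Step 3: lead(−3x⁶ + 20x⁵ + 57x⁴ + 60x³ − 57x² + 22x + 53) ÷ lead(D) = −3x⁶ ÷ x = −3x⁵. Subtract (−3x⁵)·D = −3x⁶ + 27x⁵. Remainder: −7x⁵ + 57x⁴ + 60x³ − 57x² + 22x + 53.
Step 4: lead(−7x⁵ + 57x⁴ + 60x³ − 57x² + 22x + 53) ÷ lead(D) = −7x⁵ ÷ x = −7x⁴. Subtract (−7x⁴)·D = −7x⁵ + 63x⁴. Remainder: −6x⁴ + 60x³ − 57x² + 22x + 53.
Step 5: lead(−6x⁴ + 60x³ − 57x² + 22x + 53) ÷ lead(D) = −6x⁴ ÷ x = −6x³. Subtract (−6x³)·D = −6x⁴ + 54x³. Remainder: 6x³ − 57x² + 22x + 53.
Step 6: lead(6x³ − 57x² + 22x + 53) ÷ lead(D) = 6x³ ÷ x = 6x². Subtract (6x²)·D = 6x³ − 54x². Remainder: −3x² + 22x + 53.
Step 7: lead(−3x² + 22x + 53) ÷ lead(D) = −3x² ÷ x = −3x. Subtract (−3x)·D = −3x² + 27x. Remainder: −5x + 53.
Step 8: lead(−5x + 53) ÷ lead(D) = −5x ÷ x = −5. Subtract (−5)·D = −5x + 45. Remainder: 8.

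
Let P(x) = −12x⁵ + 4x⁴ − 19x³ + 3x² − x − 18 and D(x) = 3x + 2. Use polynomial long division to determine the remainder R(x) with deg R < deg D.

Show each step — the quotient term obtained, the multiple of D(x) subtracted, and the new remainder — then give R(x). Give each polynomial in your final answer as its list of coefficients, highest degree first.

R = [-8]

Step 1: lead(−12x⁵ + 4x⁴ − 19x³ + 3x² − x − 18) ÷ lead(D) = −12x⁵ ÷ 3x = −4x⁴. Subtract (−4x⁴)·D = −12x⁵ − 8x⁴. Remainder: 12x⁴ − 19x³ + 3x² − x − 18.
Step 2: lead(12x⁴ − 19x³ + 3x² − x − 18) ÷ lead(D) = 12x⁴ ÷ 3x = 4x³. Subtract (4x³)·D = 12x⁴ + 8x³. Remainder: −27x³ + 3x² − x − 18.
Step 3: lead(−27x³ + 3x² − x − 18) ÷ lead(D) = −27x³ ÷ 3x = −9x². Subtract (−9x²)·D = −27x³ − 18x². Remainder: 21x² − x − 18.
Step 4: lead(21x² − x − 18) ÷ lead(D) = 21x² ÷ 3x = 7x. Subtract (7x)·D = 21x² + 14x. Remainder: −15x − 18.
Step 5: lead(−15x − 18) ÷ lead(D) = −15x ÷ 3x = −5. Subtract (−5)·D = −15x − 10. Remainder: −8.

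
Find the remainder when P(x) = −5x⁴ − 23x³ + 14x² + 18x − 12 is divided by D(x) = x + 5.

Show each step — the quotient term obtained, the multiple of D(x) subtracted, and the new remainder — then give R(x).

R(x) = −2

Step 1: lead(−5x⁴ − 23x³ + 14x² + 18x − 12) ÷ lead(D) = −5x⁴ ÷ x = −5x³. Subtract (−5x³)·D = −5x⁴ − 25x³. Remainder: 2x³ + 14x² + 18x − 12.
Step 2: lead(2x³ + 14x² + 18x − 12) ÷ lead(D) = 2x³ ÷ x = 2x². Subtract (2x²)·D = 2x³ + 10x². Remainder: 4x² + 18x − 12.
Step 3: lead(4x² + 18x − 12) ÷ lead(D) = 4x² ÷ x = 4x. Subtract (4x)·D = 4x² + 20x. Remainder: −2x − 12.
Step 4: lead(−2x − 12) ÷ lead(D) = −2x ÷ x = −2. Subtract (−2)·D = −2x − 10. Remainder: −2.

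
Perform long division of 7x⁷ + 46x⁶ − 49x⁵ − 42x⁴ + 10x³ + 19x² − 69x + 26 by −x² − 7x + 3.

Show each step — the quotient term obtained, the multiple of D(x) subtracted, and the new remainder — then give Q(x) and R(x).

Step 1: lead(7x⁷ + 46x⁶ − 49x⁵ − 42x⁴ + 10x³ + 19x² − 69x + 26) ÷ lead(D) = 7x⁷ ÷ −x² = −7x⁵. Subtract (−7x⁵)·D = 7x⁷ + 49x⁶ − 21x⁵. Remainder: −3x⁶ − 28x⁵ − 42x⁴ + 10x³ + 19x² − 69x + 26.
Step 2: lead(−3x⁶ − 28x⁵ − 42x⁴ + 10x³ + 19x² − 69x + 26) ÷ lead(D) = −3x⁶ ÷ −x² = 3x⁴. Subtract (3x⁴)·D = −3x⁶ − 21x⁵ + 9x⁴. Remainder: −7x⁵ − 51x⁴ + 10x³ + 19x² − 69x + 26.
Step 3: lead(−7x⁵ − 51x⁴ + 10x³ + 19x² − 69x + 26) ÷ lead(D) = −7x⁵ ÷ −x² = 7x³. Subtract (7x³)·D = −7x⁵ − 49x⁴ + 21x³. Remainder: −2x⁴ − 11x³ + 19x² − 69x + 26.
Step 4: lead(−2x⁴ − 11x³ + 19x² − 69x + 26) ÷ lead(D) = −2x⁴ ÷ −x² = 2x². Subtract (2x²)·D = −2x⁴ − 14x³ + 6x². Remainder: 3x³ + 13x² − 69x + 26.
Step 5: lead(3x³ + 13x² − 69x + 26) ÷ lead(D) = 3x³ ÷ −x² = −3x. Subtract (−3x)·D = 3x³ + 21x² − 9x. Remainder: −8x² − 60x + 26.
Step 6: lead(−8x² − 60x + 26) ÷ lead(D) = −8x² ÷ −x² = 8. Subtract (8)·D = −8x² − 56x + 24. Remainder: −4x + 2.

Q(x) = −7x⁵ + 3x⁴ + 7x³ + 2x² − 3x + 8; R(x) = −4x + 2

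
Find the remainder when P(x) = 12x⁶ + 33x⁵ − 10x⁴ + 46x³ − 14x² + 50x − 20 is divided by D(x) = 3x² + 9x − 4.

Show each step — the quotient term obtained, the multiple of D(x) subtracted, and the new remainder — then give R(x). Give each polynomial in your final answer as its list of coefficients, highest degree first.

R = [1, 0]

Step 1: lead(12x⁶ + 33x⁵ − 10x⁴ + 46x³ − 14x² + 50x − 20) ÷ lead(D) = 12x⁶ ÷ 3x² = 4x⁴. Subtract (4x⁴)·D = 12x⁶ + 36x⁵ − 16x⁴. Remainder: −3x⁵ + 6x⁴ + 46x³ − 14x² + 50x − 20.
Step 2: lead(−3x⁵ + 6x⁴ + 46x³ − 14x² + 50x − 20) ÷ lead(D) = −3x⁵ ÷ 3x² = −x³. Subtract (−x³)·D = −3x⁵ − 9x⁴ + 4x³. Remainder: 15x⁴ + 42x³ − 14x² + 50x − 20.
Step 3: lead(15x⁴ + 42x³ − 14x² + 50x − 20) ÷ lead(D) = 15x⁴ ÷ 3x² = 5x². Subtract (5x²)·D = 15x⁴ + 45x³ − 20x². Remainder: −3x³ + 6x² + 50x − 20.
Step 4: lead(−3x³ + 6x² + 50x − 20) ÷ lead(D) = −3x³ ÷ 3x² = −x. Subtract (−x)·D = −3x³ − 9x² + 4x. Remainder: 15x² + 46x − 20.
Step 5: lead(15x² + 46x − 20) ÷ lead(D) = 15x² ÷ 3x² = 5. Subtract (5)·D = 15x² + 45x − 20. Remainder: x.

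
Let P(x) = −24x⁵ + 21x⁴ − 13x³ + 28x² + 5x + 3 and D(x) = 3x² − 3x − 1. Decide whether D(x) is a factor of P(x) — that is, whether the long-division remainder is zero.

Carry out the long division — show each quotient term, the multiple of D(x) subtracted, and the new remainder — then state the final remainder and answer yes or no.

R(x) = 4, so D(x) is not a factor of P(x). no

Step 1: lead(−24x⁵ + 21x⁴ − 13x³ + 28x² + 5x + 3) ÷ lead(D) = −24x⁵ ÷ 3x² = −8x³. Subtract (−8x³)·D = −24x⁵ + 24x⁴ + 8x³. Remainder: −3x⁴ − 21x³ + 28x² + 5x + 3.
Step 2: lead(−3x⁴ − 21x³ + 28x² + 5x + 3) ÷ lead(D) = −3x⁴ ÷ 3x² = −x². Subtract (−x²)·D = −3x⁴ + 3x³ + x². Remainder: −24x³ + 27x² + 5x + 3.
Step 3: lead(−24x³ + 27x² + 5x + 3) ÷ lead(D) = −24x³ ÷ 3x² = −8x. Subtract (−8x)·D = −24x³ + 24x² + 8x. Remainder: 3x² − 3x + 3.
Step 4: lead(3x² − 3x + 3) ÷ lead(D) = 3x² ÷ 3x² = 1. Subtract (1)·D = 3x² − 3x − 1. Remainder: 4.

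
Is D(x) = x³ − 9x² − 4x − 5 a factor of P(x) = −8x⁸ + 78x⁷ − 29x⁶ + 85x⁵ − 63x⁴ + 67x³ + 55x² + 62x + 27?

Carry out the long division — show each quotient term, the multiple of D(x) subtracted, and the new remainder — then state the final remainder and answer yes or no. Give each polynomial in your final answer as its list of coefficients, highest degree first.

Step 1: lead(−8x⁸ + 78x⁷ − 29x⁶ + 85x⁵ − 63x⁴ + 67x³ + 55x² + 62x + 27) ÷ lead(D) = −8x⁸ ÷ x³ = −8x⁵. Subtract (−8x⁵)·D = −8x⁸ + 72x⁷ + 32x⁶ + 40x⁵. Remainder: 6x⁷ − 61x⁶ + 45x⁵ − 63x⁴ + 67x³ + 55x² + 62x + 27.
Step 2: lead(6x⁷ − 61x⁶ + 45x⁵ − 63x⁴ + 67x³ + 55x² + 62x + 27) ÷ lead(D) = 6x⁷ ÷ x³ = 6x⁴. Subtract (6x⁴)·D = 6x⁷ − 54x⁶ − 24x⁵ − 30x⁴. Remainder: −7x⁶ + 69x⁵ − 33x⁴ + 67x³ + 55x² + 62x + 27.
Step 3: lead(−7x⁶ + 69x⁵ − 33x⁴ + 67x³ + 55x² + 62x + 27) ÷ lead(D) = −7x⁶ ÷ x³ = −7x³. Subtract (−7x³)·D = −7x⁶ + 63x⁵ + 28x⁴ + 35x³. Remainder: 6x⁵ − 61x⁴ + 32x³ + 55x² + 62x + 27.
Step 4: lead(6x⁵ − 61x⁴ + 32x³ + 55x² + 62x + 27) ÷ lead(D) = 6x⁵ ÷ x³ = 6x². Subtract (6x²)·D = 6x⁵ − 54x⁴ − 24x³ − 30x². Remainder: −7x⁴ + 56x³ + 85x² + 62x + 27.
Step 5: lead(−7x⁴ + 56x³ + 85x² + 62x + 27) ÷ lead(D) = −7x⁴ ÷ x³ = −7x. Subtract (−7x)·D = −7x⁴ + 63x³ + 28x² + 35x. Remainder: −7x³ + 57x² + 27x + 27.
Step 6: lead(−7x³ + 57x² + 27x + 27) ÷ lead(D) = −7x³ ÷ x³ = −7. Subtract (−7)·D = −7x³ + 63x² + 28x + 35. Remainder: −6x² − x − 8.

R = [-6, -1, -8], so D(x) is not a factor of P(x). no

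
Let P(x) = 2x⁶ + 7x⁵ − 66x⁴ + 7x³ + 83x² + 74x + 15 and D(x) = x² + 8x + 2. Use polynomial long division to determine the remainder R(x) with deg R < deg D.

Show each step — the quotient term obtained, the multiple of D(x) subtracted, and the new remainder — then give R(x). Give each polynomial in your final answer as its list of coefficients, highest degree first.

Step 1: lead(2x⁶ + 7x⁵ − 66x⁴ + 7x³ + 83x² + 74x + 15) ÷ lead(D) = 2x⁶ ÷ x² = 2x⁴. Subtract (2x⁴)·D = 2x⁶ + 16x⁵ + 4x⁴. Remainder: −9x⁵ − 70x⁴ + 7x³ + 83x² + 74x + 15.
Step 2: lead(−9x⁵ − 70x⁴ + 7x³ + 83x² + 74x + 15) ÷ lead(D) = −9x⁵ ÷ x² = −9x³. Subtract (−9x³)·D = −9x⁵ − 72x⁴ − 18x³. Remainder: 2x⁴ + 25x³ + 83x² + 74x + 15.
Step 3: lead(2x⁴ + 25x³ + 83x² + 74x + 15) ÷ lead(D) = 2x⁴ ÷ x² = 2x². Subtract (2x²)·D = 2x⁴ + 16x³ + 4x². Remainder: 9x³ + 79x² + 74x + 15.
Step 4: lead(9x³ + 79x² + 74x + 15) ÷ lead(D) = 9x³ ÷ x² = 9x. Subtract (9x)·D = 9x³ + 72x² + 18x. Remainder: 7x² + 56x + 15.
Step 5: lead(7x² + 56x + 15) ÷ lead(D) = 7x² ÷ x² = 7. Subtract (7)·D = 7x² + 56x + 14. Remainder: 1.

R = [1]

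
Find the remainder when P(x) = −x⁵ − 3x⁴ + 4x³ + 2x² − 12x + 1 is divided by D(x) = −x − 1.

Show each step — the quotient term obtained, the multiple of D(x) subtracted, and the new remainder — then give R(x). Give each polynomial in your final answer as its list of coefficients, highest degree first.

R = [9]

Step 1: lead(−x⁵ − 3x⁴ + 4x³ + 2x² − 12x + 1) ÷ lead(D) = −x⁵ ÷ −x = x⁴. Subtract (x⁴)·D = −x⁵ − x⁴. Remainder: −2x⁴ + 4x³ + 2x² − 12x + 1.
Step 2: lead(−2x⁴ + 4x³ + 2x² − 12x + 1) ÷ lead(D) = −2x⁴ ÷ −x = 2x³. Subtract (2x³)·D = −2x⁴ − 2x³. Remainder: 6x³ + 2x² − 12x + 1.
Step 3: lead(6x³ + 2x² − 12x + 1) ÷ lead(D) = 6x³ ÷ −x = −6x². Subtract (−6x²)·D = 6x³ + 6x². Remainder: −4x² − 12x + 1.
Step 4: lead(−4x² − 12x + 1) ÷ lead(D) = −4x² ÷ −x = 4x. Subtract (4x)·D = −4x² − 4x. Remainder: −8x + 1.
Step 5: lead(−8x + 1) ÷ lead(D) = −8x ÷ −x = 8. Subtract (8)·D = −8x − 8. Remainder: 9.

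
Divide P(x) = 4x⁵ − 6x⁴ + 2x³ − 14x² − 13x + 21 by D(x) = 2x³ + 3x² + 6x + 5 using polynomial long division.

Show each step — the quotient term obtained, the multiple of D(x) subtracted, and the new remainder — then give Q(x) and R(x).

Q(x) = 2x² − 6x + 4; R(x) = −7x + 1

Step 1: lead(4x⁵ − 6x⁴ + 2x³ − 14x² − 13x + 21) ÷ lead(D) = 4x⁵ ÷ 2x³ = 2x². Subtract (2x²)·D = 4x⁵ + 6x⁴ + 12x³ + 10x². Remainder: −12x⁴ − 10x³ − 24x² − 13x + 21.
Step 2: lead(−12x⁴ − 10x³ − 24x² − 13x + 21) ÷ lead(D) = −12x⁴ ÷ 2x³ = −6x. Subtract (−6x)·D = −12x⁴ − 18x³ − 36x² − 30x. Remainder: 8x³ + 12x² + 17x + 21.
Step 3: lead(8x³ + 12x² + 17x + 21) ÷ lead(D) = 8x³ ÷ 2x³ = 4. Subtract (4)·D = 8x³ + 12x² + 24x + 20. Remainder: −7x + 1.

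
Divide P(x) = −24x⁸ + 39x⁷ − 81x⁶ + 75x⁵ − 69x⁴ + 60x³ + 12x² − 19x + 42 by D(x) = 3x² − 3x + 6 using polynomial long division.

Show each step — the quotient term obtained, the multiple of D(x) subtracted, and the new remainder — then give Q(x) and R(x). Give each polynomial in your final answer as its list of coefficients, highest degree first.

Step 1: lead(−24x⁸ + 39x⁷ − 81x⁶ + 75x⁵ − 69x⁴ + 60x³ + 12x² − 19x + 42) ÷ lead(D) = −24x⁸ ÷ 3x² = −8x⁶. Subtract (−8x⁶)·D = −24x⁸ + 24x⁷ − 48x⁶. Remainder: 15x⁷ − 33x⁶ + 75x⁵ − 69x⁴ + 60x³ + 12x² − 19x + 42.
Step 2: lead(15x⁷ − 33x⁶ + 75x⁵ − 69x⁴ + 60x³ + 12x² − 19x + 42) ÷ lead(D) = 15x⁷ ÷ 3x² = 5x⁵. Subtract (5x⁵)·D = 15x⁷ − 15x⁶ + 30x⁵. Remainder: −18x⁶ + 45x⁵ − 69x⁴ + 60x³ + 12x² − 19x + 42.
Step 3: lead(−18x⁶ + 45x⁵ − 69x⁴ + 60x³ + 12x² − 19x + 42) ÷ lead(D) = −18x⁶ ÷ 3x² = −6x⁴. Subtract (−6x⁴)·D = −18x⁶ + 18x⁵ − 36x⁴. Remainder: 27x⁵ − 33x⁴ + 60x³ + 12x² − 19x + 42.
Step 4: lead(27x⁵ − 33x⁴ + 60x³ + 12x² − 19x + 42) ÷ lead(D) = 27x⁵ ÷ 3x² = 9x³. Subtract (9x³)·D = 27x⁵ − 27x⁴ + 54x³. Remainder: −6x⁴ + 6x³ + 12x² − 19x + 42.
Step 5: lead(−6x⁴ + 6x³ + 12x² − 19x + 42) ÷ lead(D) = −6x⁴ ÷ 3x² = −2x². Subtract (−2x²)·D = −6x⁴ + 6x³ − 12x². Remainder: 24x² − 19x + 42.
Step 6: lead(24x² − 19x + 42) ÷ lead(D) = 24x² ÷ 3x² = 8. Subtract (8)·D = 24x² − 24x + 48. Remainder: 5x − 6.

Q = [-8, 5, -6, 9, -2, 0, 8]; R = [5, -6]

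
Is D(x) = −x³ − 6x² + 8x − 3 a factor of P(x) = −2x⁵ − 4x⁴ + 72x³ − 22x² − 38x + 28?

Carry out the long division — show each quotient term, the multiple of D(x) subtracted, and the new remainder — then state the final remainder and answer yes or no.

Step 1: lead(−2x⁵ − 4x⁴ + 72x³ − 22x² − 38x + 28) ÷ lead(D) = −2x⁵ ÷ −x³ = 2x². Subtract (2x²)·D = −2x⁵ − 12x⁴ + 16x³ − 6x². Remainder: 8x⁴ + 56x³ − 16x² − 38x + 28.
Step 2: lead(8x⁴ + 56x³ − 16x² − 38x + 28) ÷ lead(D) = 8x⁴ ÷ −x³ = −8x. Subtract (−8x)·D = 8x⁴ + 48x³ − 64x² + 24x. Remainder: 8x³ + 48x² − 62x + 28.
Step 3: lead(8x³ + 48x² − 62x + 28) ÷ lead(D) = 8x³ ÷ −x³ = −8. Subtract (−8)·D = 8x³ + 48x² − 64x + 24. Remainder: 2x + 4.

R(x) = 2x + 4, so D(x) is not a factor of P(x). no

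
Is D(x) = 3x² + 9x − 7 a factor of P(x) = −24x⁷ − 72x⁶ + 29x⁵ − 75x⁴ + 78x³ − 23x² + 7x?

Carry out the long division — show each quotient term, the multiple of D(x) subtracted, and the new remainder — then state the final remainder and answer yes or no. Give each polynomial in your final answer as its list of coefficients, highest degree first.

Step 1: lead(−24x⁷ − 72x⁶ + 29x⁵ − 75x⁴ + 78x³ − 23x² + 7x) ÷ lead(D) = −24x⁷ ÷ 3x² = −8x⁵. Subtract (−8x⁵)·D = −24x⁷ − 72x⁶ + 56x⁵. Remainder: −27x⁵ − 75x⁴ + 78x³ − 23x² + 7x.
Step 2: lead(−27x⁵ − 75x⁴ + 78x³ − 23x² + 7x) ÷ lead(D) = −27x⁵ ÷ 3x² = −9x³. Subtract (−9x³)·D = −27x⁵ − 81x⁴ + 63x³. Remainder: 6x⁴ + 15x³ − 23x² + 7x.
Step 3: lead(6x⁴ + 15x³ − 23x² + 7x) ÷ lead(D) = 6x⁴ ÷ 3x² = 2x². Subtract (2x²)·D = 6x⁴ + 18x³ − 14x². Remainder: −3x³ − 9x² + 7x.
Step 4: lead(−3x³ − 9x² + 7x) ÷ lead(D) = −3x³ ÷ 3x² = −x. Subtract (−x)·D = −3x³ − 9x² + 7x. Remainder: 0.

R = [0], so D(x) is a factor of P(x). yes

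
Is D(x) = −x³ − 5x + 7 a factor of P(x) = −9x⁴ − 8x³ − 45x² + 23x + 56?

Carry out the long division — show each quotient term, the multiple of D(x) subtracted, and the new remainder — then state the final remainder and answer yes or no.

R(x) = 0, so D(x) is a factor of P(x). yes

Step 1: lead(−9x⁴ − 8x³ − 45x² + 23x + 56) ÷ lead(D) = −9x⁴ ÷ −x³ = 9x. Subtract (9x)·D = −9x⁴ − 45x² + 63x. Remainder: −8x³ − 40x + 56.
Step 2: lead(−8x³ − 40x + 56) ÷ lead(D) = −8x³ ÷ −x³ = 8. Subtract (8)·D = −8x³ − 40x + 56. Remainder: 0.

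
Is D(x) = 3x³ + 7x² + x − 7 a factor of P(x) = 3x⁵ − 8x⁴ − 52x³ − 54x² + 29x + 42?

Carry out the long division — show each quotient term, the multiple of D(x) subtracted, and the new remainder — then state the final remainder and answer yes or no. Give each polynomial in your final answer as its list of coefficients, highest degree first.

R = [0], so D(x) is a factor of P(x). yes

Step 1: lead(3x⁵ − 8x⁴ − 52x³ − 54x² + 29x + 42) ÷ lead(D) = 3x⁵ ÷ 3x³ = x². Subtract (x²)·D = 3x⁵ + 7x⁴ + x³ − 7x². Remainder: −15x⁴ − 53x³ − 47x² + 29x + 42.
Step 2: lead(−15x⁴ − 53x³ − 47x² + 29x + 42) ÷ lead(D) = −15x⁴ ÷ 3x³ = −5x. Subtract (−5x)·D = −15x⁴ − 35x³ − 5x² + 35x. Remainder: −18x³ − 42x² − 6x + 42.
Step 3: lead(−18x³ − 42x² − 6x + 42) ÷ lead(D) = −18x³ ÷ 3x³ = −6. Subtract (−6)·D = −18x³ − 42x² − 6x + 42. Remainder: 0.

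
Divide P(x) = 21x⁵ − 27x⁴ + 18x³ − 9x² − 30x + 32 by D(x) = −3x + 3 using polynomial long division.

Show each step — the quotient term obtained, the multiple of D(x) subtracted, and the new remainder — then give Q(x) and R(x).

Step 1: lead(21x⁵ − 27x⁴ + 18x³ − 9x² − 30x + 32) ÷ lead(D) = 21x⁵ ÷ −3x = −7x⁴. Subtract (−7x⁴)·D = 21x⁵ − 21x⁴. Remainder: −6x⁴ + 18x³ − 9x² − 30x + 32.
Step 2: lead(−6x⁴ + 18x³ − 9x² − 30x + 32) ÷ lead(D) = −6x⁴ ÷ −3x = 2x³. Subtract (2x³)·D = −6x⁴ + 6x³. Remainder: 12x³ − 9x² − 30x + 32.
Step 3: lead(12x³ − 9x² − 30x + 32) ÷ lead(D) = 12x³ ÷ −3x = −4x². Subtract (−4x²)·D = 12x³ − 12x². Remainder: 3x² − 30x + 32.
Step 4: lead(3x² − 30x + 32) ÷ lead(D) = 3x² ÷ −3x = −x. Subtract (−x)·D = 3x² − 3x. Remainder: −27x + 32.
Step 5: lead(−27x + 32) ÷ lead(D) = −27x ÷ −3x = 9. Subtract (9)·D = −27x + 27. Remainder: 5.

Q(x) = −7x⁴ + 2x³ − 4x² − x + 9; R(x) = 5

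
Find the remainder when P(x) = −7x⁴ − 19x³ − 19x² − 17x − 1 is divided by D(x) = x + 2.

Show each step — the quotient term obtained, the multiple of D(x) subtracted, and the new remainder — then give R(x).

R(x) = −3

Step 1: lead(−7x⁴ − 19x³ − 19x² − 17x − 1) ÷ lead(D) = −7x⁴ ÷ x = −7x³. Subtract (−7x³)·D = −7x⁴ − 14x³. Remainder: −5x³ − 19x² − 17x − 1.
Step 2: lead(−5x³ − 19x² − 17x − 1) ÷ lead(D) = −5x³ ÷ x = −5x². Subtract (−5x²)·D = −5x³ − 10x². Remainder: −9x² − 17x − 1.
Step 3: lead(−9x² − 17x − 1) ÷ lead(D) = −9x² ÷ x = −9x. Subtract (−9x)·D = −9x² − 18x. Remainder: x − 1.
Step 4: lead(x − 1) ÷ lead(D) = x ÷ x = 1. Subtract (1)·D = x + 2. Remainder: −3.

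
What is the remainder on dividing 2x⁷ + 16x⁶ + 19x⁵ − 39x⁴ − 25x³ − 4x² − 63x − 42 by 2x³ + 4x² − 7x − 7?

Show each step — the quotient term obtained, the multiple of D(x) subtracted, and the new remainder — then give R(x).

Step 1: lead(2x⁷ + 16x⁶ + 19x⁵ − 39x⁴ − 25x³ − 4x² − 63x − 42) ÷ lead(D) = 2x⁷ ÷ 2x³ = x⁴. Subtract (x⁴)·D = 2x⁷ + 4x⁶ − 7x⁵ − 7x⁴. Remainder: 12x⁶ + 26x⁵ − 32x⁴ − 25x³ − 4x² − 63x − 42.
Step 2: lead(12x⁶ + 26x⁵ − 32x⁴ − 25x³ − 4x² − 63x − 42) ÷ lead(D) = 12x⁶ ÷ 2x³ = 6x³. Subtract (6x³)·D = 12x⁶ + 24x⁵ − 42x⁴ − 42x³. Remainder: 2x⁵ + 10x⁴ + 17x³ − 4x² − 63x − 42.
Step 3: lead(2x⁵ + 10x⁴ + 17x³ − 4x² − 63x − 42) ÷ lead(D) = 2x⁵ ÷ 2x³ = x². Subtract (x²)·D = 2x⁵ + 4x⁴ − 7x³ − 7x². Remainder: 6x⁴ + 24x³ + 3x² − 63x − 42.
Step 4: lead(6x⁴ + 24x³ + 3x² − 63x − 42) ÷ lead(D) = 6x⁴ ÷ 2x³ = 3x. Subtract (3x)·D = 6x⁴ + 12x³ − 21x² − 21x. Remainder: 12x³ + 24x² − 42x − 42.
Step 5: lead(12x³ + 24x² − 42x − 42) ÷ lead(D) = 12x³ ÷ 2x³ = 6. Subtract (6)·D = 12x³ + 24x² − 42x − 42. Remainder: 0.

R(x) = 0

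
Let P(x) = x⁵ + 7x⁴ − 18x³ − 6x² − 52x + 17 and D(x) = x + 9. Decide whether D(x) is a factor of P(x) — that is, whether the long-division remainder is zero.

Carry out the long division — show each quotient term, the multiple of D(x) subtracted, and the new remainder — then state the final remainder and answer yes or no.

Step 1: lead(x⁵ + 7x⁴ − 18x³ − 6x² − 52x + 17) ÷ lead(D) = x⁵ ÷ x = x⁴. Subtract (x⁴)·D = x⁵ + 9x⁴. Remainder: −2x⁴ − 18x³ − 6x² − 52x + 17.
Step 2: lead(−2x⁴ − 18x³ − 6x² − 52x + 17) ÷ lead(D) = −2x⁴ ÷ x = −2x³. Subtract (−2x³)·D = −2x⁴ − 18x³. Remainder: −6x² − 52x + 17.
Step 3: lead(−6x² − 52x + 17) ÷ lead(D) = −6x² ÷ x = −6x. Subtract (−6x)·D = −6x² − 54x. Remainder: 2x + 17.
Step 4: lead(2x + 17) ÷ lead(D) = 2x ÷ x = 2. Subtract (2)·D = 2x + 18. Remainder: −1.

R(x) = −1, so D(x) is not a factor of P(x). no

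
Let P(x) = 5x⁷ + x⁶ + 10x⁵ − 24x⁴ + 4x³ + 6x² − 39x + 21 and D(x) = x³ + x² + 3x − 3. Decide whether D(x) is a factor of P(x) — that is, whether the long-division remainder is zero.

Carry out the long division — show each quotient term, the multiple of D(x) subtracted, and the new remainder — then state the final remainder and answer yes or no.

Step 1: lead(5x⁷ + x⁶ + 10x⁵ − 24x⁴ + 4x³ + 6x² − 39x + 21) ÷ lead(D) = 5x⁷ ÷ x³ = 5x⁴. Subtract (5x⁴)·D = 5x⁷ + 5x⁶ + 15x⁵ − 15x⁴. Remainder: −4x⁶ − 5x⁵ − 9x⁴ + 4x³ + 6x² − 39x + 21.
Step 2: lead(−4x⁶ − 5x⁵ − 9x⁴ + 4x³ + 6x² − 39x + 21) ÷ lead(D) = −4x⁶ ÷ x³ = −4x³. Subtract (−4x³)·D = −4x⁶ − 4x⁵ − 12x⁴ + 12x³. Remainder: −x⁵ + 3x⁴ − 8x³ + 6x² − 39x + 21.
Step 3: lead(−x⁵ + 3x⁴ − 8x³ + 6x² − 39x + 21) ÷ lead(D) = −x⁵ ÷ x³ = −x². Subtract (−x²)·D = −x⁵ − x⁴ − 3x³ + 3x². Remainder: 4x⁴ − 5x³ + 3x² − 39x + 21.
Step 4: lead(4x⁴ − 5x³ + 3x² − 39x + 21) ÷ lead(D) = 4x⁴ ÷ x³ = 4x. Subtract (4x)·D = 4x⁴ + 4x³ + 12x² − 12x. Remainder: −9x³ − 9x² − 27x + 21.
Step 5: lead(−9x³ − 9x² − 27x + 21) ÷ lead(D) = −9x³ ÷ x³ = −9. Subtract (−9)·D = −9x³ − 9x² − 27x + 27. Remainder: −6.

R(x) = −6, so D(x) is not a factor of P(x). no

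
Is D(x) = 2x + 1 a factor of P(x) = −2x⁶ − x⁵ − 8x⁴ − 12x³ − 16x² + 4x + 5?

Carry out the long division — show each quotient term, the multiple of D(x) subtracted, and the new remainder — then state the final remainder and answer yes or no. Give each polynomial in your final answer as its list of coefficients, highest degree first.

R = [0], so D(x) is a factor of P(x). yes

Step 1: lead(−2x⁶ − x⁵ − 8x⁴ − 12x³ − 16x² + 4x + 5) ÷ lead(D) = −2x⁶ ÷ 2x = −x⁵. Subtract (−x⁵)·D = −2x⁶ − x⁵. Remainder: −8x⁴ − 12x³ − 16x² + 4x + 5.
Step 2: lead(−8x⁴ − 12x³ − 16x² + 4x + 5) ÷ lead(D) = −8x⁴ ÷ 2x = −4x³. Subtract (−4x³)·D = −8x⁴ − 4x³. Remainder: −8x³ − 16x² + 4x + 5.
Step 3: lead(−8x³ − 16x² + 4x + 5) ÷ lead(D) = −8x³ ÷ 2x = −4x². Subtract (−4x²)·D = −8x³ − 4x². Remainder: −12x² + 4x + 5.
Step 4: lead(−12x² + 4x + 5) ÷ lead(D) = −12x² ÷ 2x = −6x. Subtract (−6x)·D = −12x² − 6x. Remainder: 10x + 5.
Step 5: lead(10x + 5) ÷ lead(D) = 10x ÷ 2x = 5. Subtract (5)·D = 10x + 5. Remainder: 0.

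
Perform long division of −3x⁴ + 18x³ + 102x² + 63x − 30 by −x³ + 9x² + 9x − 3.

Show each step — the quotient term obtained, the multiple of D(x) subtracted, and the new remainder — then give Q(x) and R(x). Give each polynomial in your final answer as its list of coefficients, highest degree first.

Step 1: lead(−3x⁴ + 18x³ + 102x² + 63x − 30) ÷ lead(D) = −3x⁴ ÷ −x³ = 3x. Subtract (3x)·D = −3x⁴ + 27x³ + 27x² − 9x. Remainder: −9x³ + 75x² + 72x − 30.
Step 2: lead(−9x³ + 75x² + 72x − 30) ÷ lead(D) = −9x³ ÷ −x³ = 9. Subtract (9)·D = −9x³ + 81x² + 81x − 27. Remainder: −6x² − 9x − 3.

Q = [3, 9]; R = [-6, -9, -3]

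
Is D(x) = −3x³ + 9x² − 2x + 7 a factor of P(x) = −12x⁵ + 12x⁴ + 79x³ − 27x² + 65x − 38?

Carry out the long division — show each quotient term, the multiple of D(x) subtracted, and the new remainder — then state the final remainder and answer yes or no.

Step 1: lead(−12x⁵ + 12x⁴ + 79x³ − 27x² + 65x − 38) ÷ lead(D) = −12x⁵ ÷ −3x³ = 4x². Subtract (4x²)·D = −12x⁵ + 36x⁴ − 8x³ + 28x². Remainder: −24x⁴ + 87x³ − 55x² + 65x − 38.
Step 2: lead(−24x⁴ + 87x³ − 55x² + 65x − 38) ÷ lead(D) = −24x⁴ ÷ −3x³ = 8x. Subtract (8x)·D = −24x⁴ + 72x³ − 16x² + 56x. Remainder: 15x³ − 39x² + 9x − 38.
Step 3: lead(15x³ − 39x² + 9x − 38) ÷ lead(D) = 15x³ ÷ −3x³ = −5. Subtract (−5)·D = 15x³ − 45x² + 10x − 35. Remainder: 6x² − x − 3.

R(x) = 6x² − x − 3, so D(x) is not a factor of P(x). no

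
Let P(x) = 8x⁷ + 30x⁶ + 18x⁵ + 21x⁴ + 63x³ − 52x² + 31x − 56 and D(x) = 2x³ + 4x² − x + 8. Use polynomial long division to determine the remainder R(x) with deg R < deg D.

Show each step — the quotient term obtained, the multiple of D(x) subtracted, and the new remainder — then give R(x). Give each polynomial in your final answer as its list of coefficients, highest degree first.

R = [-7, -8]

Step 1: lead(8x⁷ + 30x⁶ + 18x⁵ + 21x⁴ + 63x³ − 52x² + 31x − 56) ÷ lead(D) = 8x⁷ ÷ 2x³ = 4x⁴. Subtract (4x⁴)·D = 8x⁷ + 16x⁶ − 4x⁵ + 32x⁴. Remainder: 14x⁶ + 22x⁵ − 11x⁴ + 63x³ − 52x² + 31x − 56.
Step 2: lead(14x⁶ + 22x⁵ − 11x⁴ + 63x³ − 52x² + 31x − 56) ÷ lead(D) = 14x⁶ ÷ 2x³ = 7x³. Subtract (7x³)·D = 14x⁶ + 28x⁵ − 7x⁴ + 56x³. Remainder: −6x⁵ − 4x⁴ + 7x³ − 52x² + 31x − 56.
Step 3: lead(−6x⁵ − 4x⁴ + 7x³ − 52x² + 31x − 56) ÷ lead(D) = −6x⁵ ÷ 2x³ = −3x². Subtract (−3x²)·D = −6x⁵ − 12x⁴ + 3x³ − 24x². Remainder: 8x⁴ + 4x³ − 28x² + 31x − 56.
Step 4: lead(8x⁴ + 4x³ − 28x² + 31x − 56) ÷ lead(D) = 8x⁴ ÷ 2x³ = 4x. Subtract (4x)·D = 8x⁴ + 16x³ − 4x² + 32x. Remainder: −12x³ − 24x² − x − 56.
Step 5: lead(−12x³ − 24x² − x − 56) ÷ lead(D) = −12x³ ÷ 2x³ = −6. Subtract (−6)·D = −12x³ − 24x² + 6x − 48. Remainder: −7x − 8.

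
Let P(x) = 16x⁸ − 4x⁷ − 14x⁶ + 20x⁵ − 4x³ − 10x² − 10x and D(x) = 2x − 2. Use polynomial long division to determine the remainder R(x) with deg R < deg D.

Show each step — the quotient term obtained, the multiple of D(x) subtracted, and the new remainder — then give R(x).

Step 1: lead(16x⁸ − 4x⁷ − 14x⁶ + 20x⁵ − 4x³ − 10x² − 10x) ÷ lead(D) = 16x⁸ ÷ 2x = 8x⁷. Subtract (8x⁷)·D = 16x⁸ − 16x⁷. Remainder: 12x⁷ − 14x⁶ + 20x⁵ − 4x³ − 10x² − 10x.
Step 2: lead(12x⁷ − 14x⁶ + 20x⁵ − 4x³ − 10x² − 10x) ÷ lead(D) = 12x⁷ ÷ 2x = 6x⁶. Subtract (6x⁶)·D = 12x⁷ − 12x⁶. Remainder: −2x⁶ + 20x⁵ − 4x³ − 10x² − 10x.
Step 3: lead(−2x⁶ + 20x⁵ − 4x³ − 10x² − 10x) ÷ lead(D) = −2x⁶ ÷ 2x = −x⁵. Subtract (−x⁵)·D = −2x⁶ + 2x⁵. Remainder: 18x⁵ − 4x³ − 10x² − 10x.
Step 4: lead(18x⁵ − 4x³ − 10x² − 10x) ÷ lead(D) = 18x⁵ ÷ 2x = 9x⁴. Subtract (9x⁴)·D = 18x⁵ − 18x⁴. Remainder: 18x⁴ − 4x³ − 10x² − 10x.
Step 5: lead(18x⁴ − 4x³ − 10x² − 10x) ÷ lead(D) = 18x⁴ ÷ 2x = 9x³. Subtract (9x³)·D = 18x⁴ − 18x³. Remainder: 14x³ − 10x² − 10x.
Step 6: lead(14x³ − 10x² − 10x) ÷ lead(D) = 14x³ ÷ 2x = 7x². Subtract (7x²)·D = 14x³ − 14x². Remainder: 4x² − 10x.
Step 7: lead(4x² − 10x) ÷ lead(D) = 4x² ÷ 2x = 2x. Subtract (2x)·D = 4x² − 4x. Remainder: −6x.
Step 8: lead(−6x) ÷ lead(D) = −6x ÷ 2x = −3. Subtract (−3)·D = −6x + 6. Remainder: −6.

R(x) = −6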